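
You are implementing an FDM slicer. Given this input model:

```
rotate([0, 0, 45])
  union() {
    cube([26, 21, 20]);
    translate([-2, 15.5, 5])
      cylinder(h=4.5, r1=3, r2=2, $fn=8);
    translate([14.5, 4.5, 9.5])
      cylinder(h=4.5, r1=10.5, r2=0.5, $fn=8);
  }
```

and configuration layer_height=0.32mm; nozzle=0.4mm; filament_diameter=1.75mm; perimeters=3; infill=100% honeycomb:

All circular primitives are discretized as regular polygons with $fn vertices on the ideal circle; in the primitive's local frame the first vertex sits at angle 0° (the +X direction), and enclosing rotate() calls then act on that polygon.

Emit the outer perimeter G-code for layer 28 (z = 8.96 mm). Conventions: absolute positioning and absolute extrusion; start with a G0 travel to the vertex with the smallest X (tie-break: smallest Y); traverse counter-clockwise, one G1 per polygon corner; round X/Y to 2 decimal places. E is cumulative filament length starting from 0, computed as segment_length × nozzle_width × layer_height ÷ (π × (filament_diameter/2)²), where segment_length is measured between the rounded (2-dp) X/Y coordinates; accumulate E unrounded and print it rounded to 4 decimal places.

G0 X-14.85 Y14.85 Z8.96
G1 X-11.17 Y11.17 E0.2770
G1 X-12.37 Y11.67 E0.3461
G1 X-13.87 Y11.05 E0.4325
G1 X-14.49 Y9.55 E0.5189
G1 X-13.87 Y8.05 E0.6053
G1 X-12.37 Y7.43 E0.6916
G1 X-10.88 Y8.05 E0.7775
G1 X-10.25 Y9.55 E0.8641
G1 X-10.76 Y10.76 E0.9340
G1 X0.00 Y0.00 E1.7438
G1 X18.38 Y18.38 E3.1270
G1 X3.54 Y33.23 E4.2442
G1 X-14.85 Y14.85 E5.6279

At z = 8.96 mm: the cube (footprint 26×21) is included at this height; the cone at (-2, 15.5) (r1=3→r2=2) has section circumradius 2.120 here — a regular 8-gon; the cone at (14.5, 4.5) is absent (z outside [9.5, 14]); Merging all regions: the regions partially overlap (shared area 0.03 mm²), so overlapping operands fuse into one piece — 1 connected region; (rotated 45° about Z; rotation is an isometry so areas/perimeters/island counts are preserved). The outline is a single polygon with 13 vertices. Extrusion per mm of travel: 0.4 × 0.32 / (π × 0.875²) = 0.053216. Accumulating E over each segment gives final E = 5.6279.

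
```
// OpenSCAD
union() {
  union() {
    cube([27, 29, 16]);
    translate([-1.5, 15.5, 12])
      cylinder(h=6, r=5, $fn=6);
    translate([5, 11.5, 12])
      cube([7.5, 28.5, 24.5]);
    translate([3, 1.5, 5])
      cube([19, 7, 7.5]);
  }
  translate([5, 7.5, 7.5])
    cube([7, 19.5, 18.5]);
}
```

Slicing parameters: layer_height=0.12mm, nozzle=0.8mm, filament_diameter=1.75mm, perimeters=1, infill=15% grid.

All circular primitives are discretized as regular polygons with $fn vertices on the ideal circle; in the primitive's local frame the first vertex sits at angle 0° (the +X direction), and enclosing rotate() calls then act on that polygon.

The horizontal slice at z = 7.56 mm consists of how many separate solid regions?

At z = 7.56 mm: the 27×29 cube contributes its full rectangle; the cylinder at (-1.5, 15.5) is not intersected at this z (z outside [12, 18]); the cube at (5, 11.5) is not intersected at this z (z outside [12, 36.5]); the cube at (3, 1.5) is present — its section is the full 19×7 rectangle; Combining (union): the 19×7 cube at (3, 1.5) lies entirely inside the 27×29 cube, so the union is just the 27×29 cube — 1 connected region; the 7×19.5 cube at (5, 7.5) contributes its full rectangle; Combining (union): the 7×19.5 cube at (5, 7.5) lies entirely inside the result so far, so the union is just the result so far — 1 connected region. The result has 1 disconnected region.

1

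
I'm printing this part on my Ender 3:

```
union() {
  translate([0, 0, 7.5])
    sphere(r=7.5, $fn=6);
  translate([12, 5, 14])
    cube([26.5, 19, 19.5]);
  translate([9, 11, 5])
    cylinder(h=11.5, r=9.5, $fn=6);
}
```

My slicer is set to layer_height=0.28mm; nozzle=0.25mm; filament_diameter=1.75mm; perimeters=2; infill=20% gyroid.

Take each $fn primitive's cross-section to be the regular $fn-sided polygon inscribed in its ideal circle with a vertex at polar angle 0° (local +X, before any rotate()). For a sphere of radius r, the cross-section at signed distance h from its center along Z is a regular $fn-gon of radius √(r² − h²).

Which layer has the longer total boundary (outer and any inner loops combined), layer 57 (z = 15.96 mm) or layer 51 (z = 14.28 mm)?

Layer 57 (z = 15.96): the sphere does not reach this height (|z−center|=8.460 > r=7.5); the 26.5×19 cube at (12, 5) contributes its full rectangle (perimeter 91.00 mm); the r=9.5 cylinder at (9, 11) contributes a regular 6-gon of circumradius 9.5 (perimeter = 2·6·9.500·sin(180°/6) = 57.00 mm); Taking the union: the regions partially overlap (shared area 62.55 mm²), so the edge portions inside another operand are dropped and the merged outline is re-measured after clipping — boundary = 112.56 mm. So its perimeter = 112.56 mm. Layer 51 (z = 14.28): the sphere: section is a regular 6-gon, circumradius = √(r²−h²) = √(7.5²−6.78²) = 3.206 (perimeter = 2·6·3.206·sin(180°/6) = 19.24 mm); the cube at (12, 5) is present — its section is the full 26.5×19 rectangle (perimeter 91.00 mm); the r=9.5 cylinder at (9, 11) contributes a regular 6-gon of circumradius 9.5 (perimeter = 2·6·9.500·sin(180°/6) = 57.00 mm); Combining (union): the regions partially overlap (shared area 62.55 mm²), so the edge portions inside another operand are dropped and the merged outline is re-measured after clipping — boundary = 131.80 mm. So its perimeter = 131.80 mm. Layer 51 is larger (131.80 vs 112.56 mm).

layer 51 (z = 14.28 mm)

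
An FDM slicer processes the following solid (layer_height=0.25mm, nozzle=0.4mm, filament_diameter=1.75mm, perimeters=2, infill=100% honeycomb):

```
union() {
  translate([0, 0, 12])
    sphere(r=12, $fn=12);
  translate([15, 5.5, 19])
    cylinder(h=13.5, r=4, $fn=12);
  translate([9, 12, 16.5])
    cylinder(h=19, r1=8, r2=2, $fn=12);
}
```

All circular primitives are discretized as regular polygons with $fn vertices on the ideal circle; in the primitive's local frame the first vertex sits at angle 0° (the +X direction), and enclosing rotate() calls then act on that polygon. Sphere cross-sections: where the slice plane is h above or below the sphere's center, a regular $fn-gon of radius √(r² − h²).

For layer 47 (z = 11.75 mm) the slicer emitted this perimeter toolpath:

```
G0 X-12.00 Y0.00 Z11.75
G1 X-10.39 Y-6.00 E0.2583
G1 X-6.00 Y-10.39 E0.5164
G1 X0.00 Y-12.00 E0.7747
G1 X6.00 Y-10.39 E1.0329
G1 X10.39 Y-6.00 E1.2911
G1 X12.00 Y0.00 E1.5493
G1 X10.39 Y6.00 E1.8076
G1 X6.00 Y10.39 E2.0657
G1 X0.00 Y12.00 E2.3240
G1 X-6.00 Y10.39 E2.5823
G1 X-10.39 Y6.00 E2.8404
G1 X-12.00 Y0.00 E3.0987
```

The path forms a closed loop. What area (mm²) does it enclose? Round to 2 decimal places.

431.90 mm²

Apply the shoelace formula to the sequence of (X, Y) vertices; enclosed area = 431.90 mm².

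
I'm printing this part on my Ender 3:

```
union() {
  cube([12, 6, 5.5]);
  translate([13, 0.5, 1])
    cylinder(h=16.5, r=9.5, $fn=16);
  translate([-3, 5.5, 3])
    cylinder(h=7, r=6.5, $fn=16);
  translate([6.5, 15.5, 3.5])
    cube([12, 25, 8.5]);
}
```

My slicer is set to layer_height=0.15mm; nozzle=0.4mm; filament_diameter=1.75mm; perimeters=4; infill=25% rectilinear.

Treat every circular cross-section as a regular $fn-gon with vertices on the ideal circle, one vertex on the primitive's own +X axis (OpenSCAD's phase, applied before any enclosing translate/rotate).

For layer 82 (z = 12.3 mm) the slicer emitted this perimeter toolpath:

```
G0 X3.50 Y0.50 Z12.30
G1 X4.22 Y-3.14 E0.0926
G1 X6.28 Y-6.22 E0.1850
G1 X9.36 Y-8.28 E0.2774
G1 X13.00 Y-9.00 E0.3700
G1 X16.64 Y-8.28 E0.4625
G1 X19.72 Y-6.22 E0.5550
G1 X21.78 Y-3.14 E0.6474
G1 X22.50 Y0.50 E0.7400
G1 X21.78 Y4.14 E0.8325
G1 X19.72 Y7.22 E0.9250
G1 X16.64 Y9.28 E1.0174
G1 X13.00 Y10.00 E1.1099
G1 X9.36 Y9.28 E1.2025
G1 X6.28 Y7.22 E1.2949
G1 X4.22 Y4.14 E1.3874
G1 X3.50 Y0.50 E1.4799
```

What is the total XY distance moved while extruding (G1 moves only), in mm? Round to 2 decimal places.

Sum the Euclidean lengths of each G1 segment: total = 59.33 mm.

59.33 mm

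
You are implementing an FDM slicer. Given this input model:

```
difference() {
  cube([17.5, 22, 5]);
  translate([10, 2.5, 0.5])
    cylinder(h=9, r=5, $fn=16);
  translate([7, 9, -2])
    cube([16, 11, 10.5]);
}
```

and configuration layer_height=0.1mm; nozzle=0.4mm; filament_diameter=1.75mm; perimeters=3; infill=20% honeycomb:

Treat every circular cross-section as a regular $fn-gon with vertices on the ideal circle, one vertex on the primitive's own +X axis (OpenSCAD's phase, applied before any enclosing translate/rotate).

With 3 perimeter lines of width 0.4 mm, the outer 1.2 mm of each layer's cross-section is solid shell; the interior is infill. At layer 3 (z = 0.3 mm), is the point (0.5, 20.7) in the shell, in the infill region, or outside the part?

shell

At z = 0.3 mm: the cube (footprint 17.5×22) is included at this height; the cylinder at (10, 2.5) does not reach this height (z outside [0.5, 9.5]); the cube at (7, 9) is present — its section is the full 16×11 rectangle; Subtracting the remaining from the first: starting from the 17.5×22 cube, the 16×11 cube at (7, 9) partially overlaps it — only the 115.50 mm² overlap (of its 176.00 mm²) is removed, clipping the outline — 1 connected region. Overall, the cross-section is a single solid region. The nearest boundary edge runs (0.00, 0.00)→(0.00, 22.00); distance from the point to it = 0.50 mm. The point is inside the cross-section, 0.50 mm from the nearest boundary — within the 1.2 mm shell band (3 × 0.4).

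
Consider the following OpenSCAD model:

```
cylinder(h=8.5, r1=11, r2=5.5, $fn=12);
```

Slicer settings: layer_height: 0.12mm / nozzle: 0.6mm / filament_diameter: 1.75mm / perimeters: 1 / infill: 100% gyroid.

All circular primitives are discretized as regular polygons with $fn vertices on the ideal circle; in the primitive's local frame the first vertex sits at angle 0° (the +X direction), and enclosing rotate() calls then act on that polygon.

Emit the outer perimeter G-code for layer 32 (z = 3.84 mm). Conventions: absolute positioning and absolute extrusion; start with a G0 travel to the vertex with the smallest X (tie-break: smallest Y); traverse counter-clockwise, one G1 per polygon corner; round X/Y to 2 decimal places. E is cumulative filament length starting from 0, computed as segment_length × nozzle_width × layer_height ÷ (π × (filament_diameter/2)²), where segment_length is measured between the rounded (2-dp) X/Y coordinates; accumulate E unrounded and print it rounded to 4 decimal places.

At z = 3.84 mm: the cone: at t=0.452 of its height the radius interpolates to r₁+(r₂−r₁)t = 8.515, giving a regular 12-gon of that circumradius. The outline is a single polygon with 12 vertices. Extrusion per mm of travel: 0.6 × 0.12 / (π × 0.875²) = 0.029934. Accumulating E over each segment gives final E = 1.5833.

G0 X-8.52 Y0.00 Z3.84
G1 X-7.37 Y-4.26 E0.1321
G1 X-4.26 Y-7.37 E0.2637
G1 X0.00 Y-8.52 E0.3958
G1 X4.26 Y-7.37 E0.5279
G1 X7.37 Y-4.26 E0.6596
G1 X8.52 Y0.00 E0.7916
G1 X7.37 Y4.26 E0.9237
G1 X4.26 Y7.37 E1.0554
G1 X0.00 Y8.52 E1.1875
G1 X-4.26 Y7.37 E1.3196
G1 X-7.37 Y4.26 E1.4512
G1 X-8.52 Y0.00 E1.5833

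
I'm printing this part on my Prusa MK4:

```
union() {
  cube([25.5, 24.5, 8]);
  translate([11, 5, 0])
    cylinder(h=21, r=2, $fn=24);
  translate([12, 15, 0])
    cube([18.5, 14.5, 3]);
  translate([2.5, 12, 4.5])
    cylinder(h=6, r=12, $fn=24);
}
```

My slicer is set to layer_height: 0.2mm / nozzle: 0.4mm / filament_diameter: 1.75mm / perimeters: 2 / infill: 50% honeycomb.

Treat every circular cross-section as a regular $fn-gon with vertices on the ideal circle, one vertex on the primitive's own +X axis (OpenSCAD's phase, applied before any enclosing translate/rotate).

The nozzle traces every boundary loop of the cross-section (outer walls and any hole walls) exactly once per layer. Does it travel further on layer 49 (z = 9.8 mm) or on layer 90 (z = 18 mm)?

Layer 49 (z = 9.8): the cube is not intersected at this z (z outside [0, 8]); the r=2 cylinder at (11, 5) gives a regular 24-gon of circumradius 2 (constant along its height) (perimeter = 2·24·2.000·sin(180°/24) = 12.53 mm); the cube at (12, 15) is absent (z outside [0, 3]); the r=12 cylinder at (2.5, 12) contributes a regular 24-gon of circumradius 12 (perimeter = 2·24·12.000·sin(180°/24) = 75.18 mm); Combining (union): the regions partially overlap (shared area 9.59 mm²), so the edge portions inside another operand are dropped and the merged outline is re-measured after clipping — boundary = 76.13 mm. So its perimeter = 76.13 mm. Layer 90 (z = 18): the cube is absent (z outside [0, 8]); the cylinder at (11, 5): section is a regular 24-gon, circumradius r=2 (perimeter = 2·24·2.000·sin(180°/24) = 12.53 mm); the cube at (12, 15) is absent (z outside [0, 3]); the cylinder at (2.5, 12) is not intersected at this z (z outside [4.5, 10.5]); Taking the union: only the r=2 cylinder at (11, 5) is present, so the union is just that shape — boundary = 12.53 mm. So its perimeter = 12.53 mm. Layer 49 is larger (76.13 vs 12.53 mm).

layer 49 (z = 9.8 mm)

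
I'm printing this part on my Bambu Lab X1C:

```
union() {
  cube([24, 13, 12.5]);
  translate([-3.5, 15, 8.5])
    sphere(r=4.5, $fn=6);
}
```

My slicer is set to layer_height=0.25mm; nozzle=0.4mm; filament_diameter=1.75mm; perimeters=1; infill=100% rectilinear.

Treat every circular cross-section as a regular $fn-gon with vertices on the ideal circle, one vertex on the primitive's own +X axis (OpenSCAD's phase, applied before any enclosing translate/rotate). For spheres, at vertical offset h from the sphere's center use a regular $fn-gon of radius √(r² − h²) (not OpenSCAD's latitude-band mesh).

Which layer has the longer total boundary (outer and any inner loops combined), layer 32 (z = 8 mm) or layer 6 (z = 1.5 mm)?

Layer 32 (z = 8): the cube (footprint 24×13) is included at this height (perimeter 74.00 mm); the sphere at (-3.5, 15): section is a regular 6-gon, circumradius = √(r²−h²) = √(4.5²−0.5²) = 4.472 (perimeter = 2·6·4.472·sin(180°/6) = 26.83 mm); Combining (union): the 2 present regions are separate (no shared area or edge), so areas and boundary lengths simply add and each stays a separate island — boundary = 100.83 mm. So its perimeter = 100.83 mm. Layer 6 (z = 1.5): the cube (footprint 24×13) is included at this height (perimeter 74.00 mm); the sphere at (-3.5, 15) is not intersected at this z (|z−center|=7.000 > r=4.5); Taking the union: only the 24×13 cube is present, so the union is just that shape — boundary = 74.00 mm. So its perimeter = 74.00 mm. Layer 32 is larger (100.83 vs 74.00 mm).

layer 32 (z = 8 mm)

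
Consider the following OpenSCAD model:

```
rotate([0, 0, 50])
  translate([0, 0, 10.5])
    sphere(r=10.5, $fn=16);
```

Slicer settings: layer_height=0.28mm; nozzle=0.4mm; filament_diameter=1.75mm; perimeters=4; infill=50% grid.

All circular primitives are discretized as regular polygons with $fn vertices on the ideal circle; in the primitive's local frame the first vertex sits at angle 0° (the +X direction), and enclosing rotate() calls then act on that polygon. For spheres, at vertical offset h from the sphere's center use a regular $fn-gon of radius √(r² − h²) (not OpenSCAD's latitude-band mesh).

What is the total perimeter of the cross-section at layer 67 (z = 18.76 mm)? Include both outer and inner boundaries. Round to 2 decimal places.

40.47 mm

At z = 18.76 mm: the sphere: section is a regular 16-gon, circumradius = √(r²−h²) = √(10.5²−8.26²) = 6.482 (perimeter = 2·16·6.482·sin(180°/16) = 40.47 mm); (rotated 50° about Z; rotation is an isometry so areas/perimeters/island counts are preserved). Overall, the cross-section is a single solid region. Total boundary length (outer) = 40.47 mm.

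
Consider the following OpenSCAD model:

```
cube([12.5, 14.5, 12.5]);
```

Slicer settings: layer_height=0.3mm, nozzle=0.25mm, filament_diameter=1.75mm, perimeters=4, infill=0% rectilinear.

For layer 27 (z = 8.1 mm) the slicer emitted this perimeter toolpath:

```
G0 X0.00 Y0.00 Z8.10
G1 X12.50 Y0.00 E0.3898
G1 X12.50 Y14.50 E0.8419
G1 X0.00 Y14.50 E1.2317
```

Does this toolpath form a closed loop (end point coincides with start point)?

Start point (G0): (0.00, 0.00). End point (last G1): the path does not return to the start — open.

no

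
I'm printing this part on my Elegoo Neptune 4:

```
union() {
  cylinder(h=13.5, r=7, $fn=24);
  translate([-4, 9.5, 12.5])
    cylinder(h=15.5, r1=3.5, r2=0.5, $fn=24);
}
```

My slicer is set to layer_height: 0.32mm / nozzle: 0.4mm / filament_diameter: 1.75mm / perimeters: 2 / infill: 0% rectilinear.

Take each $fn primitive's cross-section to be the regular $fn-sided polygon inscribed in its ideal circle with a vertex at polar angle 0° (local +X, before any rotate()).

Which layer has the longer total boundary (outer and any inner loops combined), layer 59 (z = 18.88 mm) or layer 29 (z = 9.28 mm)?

layer 29 (z = 9.28 mm)

Layer 59 (z = 18.88): the cylinder does not reach this height (z outside [0, 13.5]); the cone at (-4, 9.5) (r1=3.5→r2=0.5) has section circumradius 2.265 here — a regular 24-gon (perimeter = 2·24·2.265·sin(180°/24) = 14.19 mm); Combining (union): only the cone at (-4, 9.5) is present, so the union is just that shape — boundary = 14.19 mm. So its perimeter = 14.19 mm. Layer 29 (z = 9.28): the cylinder: section is a regular 24-gon, circumradius r=7 (perimeter = 2·24·7.000·sin(180°/24) = 43.86 mm); the cone at (-4, 9.5) does not reach this height (z outside [12.5, 28]); Combining (union): only the r=7 cylinder is present, so the union is just that shape — boundary = 43.86 mm. So its perimeter = 43.86 mm. Layer 29 is larger (43.86 vs 14.19 mm).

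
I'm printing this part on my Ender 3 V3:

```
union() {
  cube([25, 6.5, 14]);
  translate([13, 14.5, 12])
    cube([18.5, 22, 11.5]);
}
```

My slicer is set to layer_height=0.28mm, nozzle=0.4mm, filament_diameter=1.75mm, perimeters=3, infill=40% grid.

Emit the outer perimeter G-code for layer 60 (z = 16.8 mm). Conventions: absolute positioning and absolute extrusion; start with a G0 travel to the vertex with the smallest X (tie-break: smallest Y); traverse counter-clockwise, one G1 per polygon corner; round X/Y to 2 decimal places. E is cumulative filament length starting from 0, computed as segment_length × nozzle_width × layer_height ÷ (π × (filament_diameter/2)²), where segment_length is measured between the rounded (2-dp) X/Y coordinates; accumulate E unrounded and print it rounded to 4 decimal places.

G0 X13.00 Y14.50 Z16.80
G1 X31.50 Y14.50 E0.8614
G1 X31.50 Y36.50 E1.8858
G1 X13.00 Y36.50 E2.7473
G1 X13.00 Y14.50 E3.7717

At z = 16.8 mm: the cube is not intersected at this z (z outside [0, 14]); the cube at (13, 14.5) (footprint 18.5×22) is included at this height; Taking the union: only the 18.5×22 cube at (13, 14.5) is present, so the union is just that shape — 1 connected region. The outline is a single polygon with 4 vertices. Extrusion per mm of travel: 0.4 × 0.28 / (π × 0.875²) = 0.046564. Accumulating E over each segment gives final E = 3.7717.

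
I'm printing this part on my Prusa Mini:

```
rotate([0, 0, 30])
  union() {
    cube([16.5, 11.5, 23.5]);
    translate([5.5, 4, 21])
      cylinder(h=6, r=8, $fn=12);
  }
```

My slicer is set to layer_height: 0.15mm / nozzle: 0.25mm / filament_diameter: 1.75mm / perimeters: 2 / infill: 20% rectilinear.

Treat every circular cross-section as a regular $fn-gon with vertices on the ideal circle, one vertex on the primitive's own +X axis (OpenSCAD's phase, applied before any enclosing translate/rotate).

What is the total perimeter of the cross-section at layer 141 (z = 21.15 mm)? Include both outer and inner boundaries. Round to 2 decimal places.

At z = 21.15 mm: the cube (footprint 16.5×11.5) is included at this height (perimeter 56.00 mm); the cylinder at (5.5, 4): section is a regular 12-gon, circumradius r=8 (perimeter = 2·12·8.000·sin(180°/12) = 49.69 mm); Merging all regions: the regions partially overlap (shared area 138.05 mm²), so the edge portions inside another operand are dropped and the merged outline is re-measured after clipping — boundary = 61.14 mm; (rotated 30° about Z; rotation is an isometry so areas/perimeters/island counts are preserved). Overall, the cross-section is a single solid region. Total boundary length (outer) = 61.14 mm.

61.14 mm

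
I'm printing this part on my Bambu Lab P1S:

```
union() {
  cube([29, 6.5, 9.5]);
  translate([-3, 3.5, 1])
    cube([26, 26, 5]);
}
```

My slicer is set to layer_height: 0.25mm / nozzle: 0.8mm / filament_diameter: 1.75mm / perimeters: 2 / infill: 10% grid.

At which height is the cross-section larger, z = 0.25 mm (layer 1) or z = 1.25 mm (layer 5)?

layer 5 (z = 1.25 mm)

Layer 1 (z = 0.25): the 29×6.5 cube contributes its full rectangle (area 188.50 mm²); the cube at (-3, 3.5) does not reach this height (z outside [1, 6]); Combining (union): only the 29×6.5 cube is present, so the union is just that shape — area = 188.50 mm². So its area = 188.50 mm². Layer 5 (z = 1.25): the 29×6.5 cube contributes its full rectangle (area 188.50 mm²); the cube at (-3, 3.5) (footprint 26×26) is included at this height (area 676.00 mm²); Combining (union): the regions partially overlap — summed areas 864.50 mm² minus the doubly-counted overlap 69.00 mm² gives 795.50 mm² — area = 795.50 mm². So its area = 795.50 mm². Layer 5 is larger (795.50 vs 188.50 mm²).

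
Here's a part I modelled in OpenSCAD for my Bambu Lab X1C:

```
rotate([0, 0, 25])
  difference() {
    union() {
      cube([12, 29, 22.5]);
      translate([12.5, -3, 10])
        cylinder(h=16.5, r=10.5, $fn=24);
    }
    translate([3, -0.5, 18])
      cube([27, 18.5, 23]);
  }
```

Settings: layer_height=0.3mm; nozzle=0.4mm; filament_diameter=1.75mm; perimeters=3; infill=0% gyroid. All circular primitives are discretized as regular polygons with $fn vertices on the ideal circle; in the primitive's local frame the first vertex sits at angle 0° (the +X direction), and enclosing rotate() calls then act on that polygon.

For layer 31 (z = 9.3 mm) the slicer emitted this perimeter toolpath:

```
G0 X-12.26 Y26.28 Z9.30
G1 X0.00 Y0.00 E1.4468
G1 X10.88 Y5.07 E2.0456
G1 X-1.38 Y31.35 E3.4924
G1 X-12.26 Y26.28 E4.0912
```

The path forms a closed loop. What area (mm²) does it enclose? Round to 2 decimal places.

348.08 mm²

Apply the shoelace formula to the sequence of (X, Y) vertices; enclosed area = 348.08 mm².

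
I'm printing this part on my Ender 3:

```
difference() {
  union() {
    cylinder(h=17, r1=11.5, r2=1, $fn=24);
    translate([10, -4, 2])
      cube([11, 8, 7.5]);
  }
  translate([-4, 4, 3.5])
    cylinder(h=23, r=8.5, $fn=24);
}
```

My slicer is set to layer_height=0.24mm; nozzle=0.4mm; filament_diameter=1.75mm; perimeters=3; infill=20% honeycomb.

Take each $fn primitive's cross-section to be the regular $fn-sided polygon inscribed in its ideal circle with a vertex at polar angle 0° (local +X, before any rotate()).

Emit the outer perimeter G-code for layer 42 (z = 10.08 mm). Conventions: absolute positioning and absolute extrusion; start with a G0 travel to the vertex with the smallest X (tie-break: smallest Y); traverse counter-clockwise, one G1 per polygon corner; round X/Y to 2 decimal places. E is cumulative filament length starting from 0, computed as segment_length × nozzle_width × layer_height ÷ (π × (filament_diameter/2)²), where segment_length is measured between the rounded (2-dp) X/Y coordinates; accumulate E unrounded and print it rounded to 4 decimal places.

G0 X-2.91 Y-4.36 Z10.08
G1 X-2.64 Y-4.57 E0.0137
G1 X-1.37 Y-5.09 E0.0684
G1 X0.00 Y-5.27 E0.1236
G1 X1.37 Y-5.09 E0.1787
G1 X2.64 Y-4.57 E0.2335
G1 X3.73 Y-3.73 E0.2884
G1 X4.57 Y-2.64 E0.3433
G1 X5.09 Y-1.37 E0.3981
G1 X5.27 Y0.00 E0.4533
G1 X5.09 Y1.37 E0.5084
G1 X4.57 Y2.64 E0.5632
G1 X4.36 Y2.91 E0.5768
G1 X4.21 Y1.80 E0.6215
G1 X3.36 Y-0.25 E0.7101
G1 X2.01 Y-2.01 E0.7987
G1 X0.25 Y-3.36 E0.8872
G1 X-1.80 Y-4.21 E0.9758
G1 X-2.91 Y-4.36 E1.0205

At z = 10.08 mm: the cone contributes a regular 24-gon of circumradius 5.274 (interpolated between r1=11.5 and r2=1 at t=0.593); the cube at (10, -4) is absent (z outside [2, 9.5]); Taking the union: only the cone is present, so the union is just that shape — 1 connected region; the r=8.5 cylinder at (-4, 4) gives a regular 24-gon of circumradius 8.5 (constant along its height); After the difference (first − rest): starting from the result so far, the r=8.5 cylinder at (-4, 4) partially overlaps it — only the 66.36 mm² overlap (of its 224.40 mm²) is removed, clipping the outline — 1 connected region. The outline is a single polygon with 18 vertices. Extrusion per mm of travel: 0.4 × 0.24 / (π × 0.875²) = 0.039912. Accumulating E over each segment gives final E = 1.0205.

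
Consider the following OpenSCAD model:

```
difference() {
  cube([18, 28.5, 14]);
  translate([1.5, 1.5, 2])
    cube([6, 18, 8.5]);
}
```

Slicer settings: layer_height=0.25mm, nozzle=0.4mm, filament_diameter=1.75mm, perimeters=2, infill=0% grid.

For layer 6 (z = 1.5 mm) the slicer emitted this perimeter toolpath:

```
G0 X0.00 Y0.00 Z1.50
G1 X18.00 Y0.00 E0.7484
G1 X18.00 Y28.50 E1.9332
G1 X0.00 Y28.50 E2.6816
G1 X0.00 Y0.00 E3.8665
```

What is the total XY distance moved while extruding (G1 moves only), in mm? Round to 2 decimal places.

Sum the Euclidean lengths of each G1 segment: total = 93.00 mm.

93.00 mm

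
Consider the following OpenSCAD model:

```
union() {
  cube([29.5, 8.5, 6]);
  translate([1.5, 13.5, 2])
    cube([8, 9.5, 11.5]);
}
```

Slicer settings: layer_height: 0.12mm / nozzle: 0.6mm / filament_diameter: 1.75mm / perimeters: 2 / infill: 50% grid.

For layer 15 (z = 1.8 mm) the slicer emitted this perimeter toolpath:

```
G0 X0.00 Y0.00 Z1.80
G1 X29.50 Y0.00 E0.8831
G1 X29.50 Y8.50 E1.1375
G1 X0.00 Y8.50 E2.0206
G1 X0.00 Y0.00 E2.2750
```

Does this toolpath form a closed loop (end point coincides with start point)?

yes

Start point (G0): (0.00, 0.00). End point (last G1): the path returns to the start — closed.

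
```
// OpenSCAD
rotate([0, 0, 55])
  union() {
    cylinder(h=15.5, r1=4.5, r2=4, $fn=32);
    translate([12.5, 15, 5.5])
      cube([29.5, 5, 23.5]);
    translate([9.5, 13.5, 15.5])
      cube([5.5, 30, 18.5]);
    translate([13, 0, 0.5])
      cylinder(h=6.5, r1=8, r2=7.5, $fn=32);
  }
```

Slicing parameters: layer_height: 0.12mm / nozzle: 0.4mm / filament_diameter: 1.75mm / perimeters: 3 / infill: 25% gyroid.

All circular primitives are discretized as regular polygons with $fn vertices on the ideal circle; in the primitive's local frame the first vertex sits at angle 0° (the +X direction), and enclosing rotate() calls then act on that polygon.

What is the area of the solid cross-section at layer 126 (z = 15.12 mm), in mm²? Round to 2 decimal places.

At z = 15.12 mm: the cone (r1=4.5→r2=4) has section circumradius 4.012 here — a regular 32-gon (area = (32/2)·4.012²·sin(360°/32) = 50.25 mm²); the cube at (12.5, 15) (footprint 29.5×5) is included at this height (area 147.50 mm²); the cube at (9.5, 13.5) is absent (z outside [15.5, 34]); the cone at (13, 0) is not intersected at this z (z outside [0.5, 7]); Taking the union: the 2 present regions are separate (no shared area or edge), so areas and boundary lengths simply add and each stays a separate island — area = 197.75 mm²; (rotated 55° about Z; rotation is an isometry so areas/perimeters/island counts are preserved). Overall, the cross-section has 2 separate islands. Net area = 197.75 mm².

197.75 mm²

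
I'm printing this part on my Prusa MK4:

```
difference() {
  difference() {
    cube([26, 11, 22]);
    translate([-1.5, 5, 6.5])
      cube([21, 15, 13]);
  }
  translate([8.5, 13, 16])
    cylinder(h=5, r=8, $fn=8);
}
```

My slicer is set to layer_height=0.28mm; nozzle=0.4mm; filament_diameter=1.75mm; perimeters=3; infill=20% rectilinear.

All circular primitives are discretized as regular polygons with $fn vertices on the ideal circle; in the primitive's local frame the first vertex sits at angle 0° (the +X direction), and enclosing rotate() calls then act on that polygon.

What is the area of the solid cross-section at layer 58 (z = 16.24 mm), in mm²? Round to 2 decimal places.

169.00 mm²

At z = 16.24 mm: the 26×11 cube contributes its full rectangle (area 286.00 mm²); the 21×15 cube at (-1.5, 5) contributes its full rectangle (area 315.00 mm²); Taking the first minus the rest: starting from the 26×11 cube (286.00 mm²), the 21×15 cube at (-1.5, 5) partially overlaps it — only the 117.00 mm² overlap (of its 315.00 mm²) is removed, clipping the outline — area = 169.00 mm²; the r=8 cylinder at (8.5, 13) gives a regular 8-gon of circumradius 8 (constant along its height) (area = (8/2)·8.000²·sin(360°/8) = 181.02 mm²); After the difference (first − rest): starting from the result so far (169.00 mm²), the r=8 cylinder at (8.5, 13) misses the remaining region (no effect) — area = 169.00 mm². Overall, the cross-section is a single solid region. Net area = 169.00 mm².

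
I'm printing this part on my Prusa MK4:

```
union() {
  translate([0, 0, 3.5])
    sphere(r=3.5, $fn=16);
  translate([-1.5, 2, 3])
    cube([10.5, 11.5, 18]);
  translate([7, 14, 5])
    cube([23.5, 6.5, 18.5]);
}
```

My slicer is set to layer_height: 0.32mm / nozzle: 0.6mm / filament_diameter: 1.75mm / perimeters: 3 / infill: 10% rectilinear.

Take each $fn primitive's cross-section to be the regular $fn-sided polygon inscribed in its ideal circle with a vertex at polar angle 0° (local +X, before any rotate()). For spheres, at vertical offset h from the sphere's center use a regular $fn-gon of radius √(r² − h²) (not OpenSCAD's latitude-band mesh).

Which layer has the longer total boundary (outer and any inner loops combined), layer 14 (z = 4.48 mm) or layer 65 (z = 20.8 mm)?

layer 65 (z = 20.8 mm)

Layer 14 (z = 4.48): the sphere: section is a regular 16-gon, circumradius = √(r²−h²) = √(3.5²−0.98²) = 3.360 (perimeter = 2·16·3.360·sin(180°/16) = 20.98 mm); the cube at (-1.5, 2) (footprint 10.5×11.5) is included at this height (perimeter 44.00 mm); the cube at (7, 14) does not reach this height (z outside [5, 23.5]); Combining (union): the regions partially overlap (shared area 4.24 mm²), so the edge portions inside another operand are dropped and the merged outline is re-measured after clipping — boundary = 55.25 mm. So its perimeter = 55.25 mm. Layer 65 (z = 20.8): the sphere does not reach this height (|z−center|=17.300 > r=3.5); the cube at (-1.5, 2) (footprint 10.5×11.5) is included at this height (perimeter 44.00 mm); the 23.5×6.5 cube at (7, 14) contributes its full rectangle (perimeter 60.00 mm); Taking the union: the 2 present regions are separate (no shared area or edge), so areas and boundary lengths simply add and each stays a separate island — boundary = 104.00 mm. So its perimeter = 104.00 mm. Layer 65 is larger (104.00 vs 55.25 mm).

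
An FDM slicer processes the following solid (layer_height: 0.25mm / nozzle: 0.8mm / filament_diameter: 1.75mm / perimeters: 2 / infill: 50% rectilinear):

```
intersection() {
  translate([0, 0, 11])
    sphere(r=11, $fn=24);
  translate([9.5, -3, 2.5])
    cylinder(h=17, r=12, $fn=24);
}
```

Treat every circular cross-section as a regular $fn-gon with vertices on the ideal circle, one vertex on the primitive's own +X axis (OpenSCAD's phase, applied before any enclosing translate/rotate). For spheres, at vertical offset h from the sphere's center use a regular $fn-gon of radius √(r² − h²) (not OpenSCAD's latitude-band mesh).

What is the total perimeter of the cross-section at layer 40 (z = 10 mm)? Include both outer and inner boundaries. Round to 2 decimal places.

At z = 10 mm: the r=11 sphere contributes a regular 24-gon of circumradius √(11²−1²) = 10.954 (perimeter = 2·24·10.954·sin(180°/24) = 68.63 mm); the r=12 cylinder at (9.5, -3) contributes a regular 24-gon of circumradius 12 (perimeter = 2·24·12.000·sin(180°/24) = 75.18 mm); After intersecting: the r=12 cylinder at (9.5, -3) partially overlaps the r=11 sphere; clipping to the common part keeps 188.65 mm² — boundary = 51.13 mm. Overall, the cross-section is a single solid region. Total boundary length (outer) = 51.13 mm.

51.13 mm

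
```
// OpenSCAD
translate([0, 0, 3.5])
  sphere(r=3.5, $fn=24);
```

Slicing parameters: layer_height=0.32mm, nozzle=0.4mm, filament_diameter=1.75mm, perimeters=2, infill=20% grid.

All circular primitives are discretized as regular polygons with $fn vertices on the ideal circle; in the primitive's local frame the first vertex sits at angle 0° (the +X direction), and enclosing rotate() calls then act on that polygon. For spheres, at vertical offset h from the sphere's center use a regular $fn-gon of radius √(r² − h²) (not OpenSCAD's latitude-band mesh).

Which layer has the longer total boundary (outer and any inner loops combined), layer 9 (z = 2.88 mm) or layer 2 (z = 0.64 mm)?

Layer 9 (z = 2.88): the r=3.5 sphere contributes a regular 24-gon of circumradius √(3.5²−0.62²) = 3.445 (perimeter = 2·24·3.445·sin(180°/24) = 21.58 mm). So its perimeter = 21.58 mm. Layer 2 (z = 0.64): the r=3.5 sphere slices to a regular 24-gon of circumradius 2.018 (√(r²−h²) with h=2.86 from center) (perimeter = 2·24·2.018·sin(180°/24) = 12.64 mm). So its perimeter = 12.64 mm. Layer 9 is larger (21.58 vs 12.64 mm).

layer 9 (z = 2.88 mm)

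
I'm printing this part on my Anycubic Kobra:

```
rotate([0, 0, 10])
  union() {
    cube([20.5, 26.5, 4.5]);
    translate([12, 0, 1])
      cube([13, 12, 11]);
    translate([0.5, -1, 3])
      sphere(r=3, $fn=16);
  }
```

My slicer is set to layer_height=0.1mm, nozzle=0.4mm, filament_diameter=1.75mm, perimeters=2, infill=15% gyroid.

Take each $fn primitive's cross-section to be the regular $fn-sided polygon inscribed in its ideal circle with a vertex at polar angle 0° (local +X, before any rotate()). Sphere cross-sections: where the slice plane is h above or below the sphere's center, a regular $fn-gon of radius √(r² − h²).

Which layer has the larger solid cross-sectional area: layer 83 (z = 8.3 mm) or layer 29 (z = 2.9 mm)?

Layer 83 (z = 8.3): the cube is absent (z outside [0, 4.5]); the cube at (12, 0) is present — its section is the full 13×12 rectangle (area 156.00 mm²); the sphere at (0.5, -1) is absent (|z−center|=5.300 > r=3); Merging all regions: only the 13×12 cube at (12, 0) is present, so the union is just that shape — area = 156.00 mm²; (rotated 10° about Z; rotation is an isometry so areas/perimeters/island counts are preserved). So its area = 156.00 mm². Layer 29 (z = 2.9): the cube (footprint 20.5×26.5) is included at this height (area 543.25 mm²); the cube at (12, 0) is present — its section is the full 13×12 rectangle (area 156.00 mm²); the r=3 sphere at (0.5, -1) contributes a regular 16-gon of circumradius √(3²−0.1²) = 2.998 (area = (16/2)·2.998²·sin(360°/16) = 27.52 mm²); Combining (union): the regions partially overlap — summed areas 726.77 mm² minus the doubly-counted overlap 106.96 mm² gives 619.82 mm² — area = 619.82 mm²; (whole slice rotated 10° about Z — lengths, areas and connectivity unchanged). So its area = 619.82 mm². Layer 29 is larger (619.82 vs 156.00 mm²).

layer 29 (z = 2.9 mm)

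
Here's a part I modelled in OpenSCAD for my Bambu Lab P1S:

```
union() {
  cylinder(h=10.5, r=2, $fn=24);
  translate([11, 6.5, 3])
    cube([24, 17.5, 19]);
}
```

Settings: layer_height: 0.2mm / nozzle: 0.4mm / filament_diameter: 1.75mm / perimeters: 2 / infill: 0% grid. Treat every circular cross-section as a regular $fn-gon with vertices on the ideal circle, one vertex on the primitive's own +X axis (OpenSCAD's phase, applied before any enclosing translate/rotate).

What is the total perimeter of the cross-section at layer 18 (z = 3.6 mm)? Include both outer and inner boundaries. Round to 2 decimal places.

95.53 mm

At z = 3.6 mm: the r=2 cylinder gives a regular 24-gon of circumradius 2 (constant along its height) (perimeter = 2·24·2.000·sin(180°/24) = 12.53 mm); the cube at (11, 6.5) is present — its section is the full 24×17.5 rectangle (perimeter 83.00 mm); Merging all regions: the 2 present regions are separate (no shared area or edge), so areas and boundary lengths simply add and each stays a separate island — boundary = 95.53 mm. Overall, the cross-section has 2 separate islands. Total boundary length (outer) = 95.53 mm.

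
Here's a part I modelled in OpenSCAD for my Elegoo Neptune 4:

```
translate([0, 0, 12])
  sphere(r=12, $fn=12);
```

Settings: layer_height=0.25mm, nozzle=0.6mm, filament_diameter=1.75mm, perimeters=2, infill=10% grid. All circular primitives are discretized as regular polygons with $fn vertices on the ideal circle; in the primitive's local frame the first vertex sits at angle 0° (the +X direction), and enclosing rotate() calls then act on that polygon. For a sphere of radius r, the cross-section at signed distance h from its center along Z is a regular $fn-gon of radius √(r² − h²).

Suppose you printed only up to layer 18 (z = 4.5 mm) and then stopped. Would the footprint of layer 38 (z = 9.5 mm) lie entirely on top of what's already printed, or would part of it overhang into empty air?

Compare the two slices. At z = 4.5: the r=12 sphere contributes a regular 12-gon of circumradius √(12²−7.5²) = 9.367 (area = (12/2)·9.367²·sin(360°/12) = 263.25 mm²). At z = 9.5: the r=12 sphere slices to a regular 12-gon of circumradius 11.737 (√(r²−h²) with h=2.5 from center) (area = (12/2)·11.737²·sin(360°/12) = 413.25 mm²). Checking containment: at z = 9.5 the cross-section extends beyond the z = 4.5 cross-section by about 150.00 mm².

part overhangs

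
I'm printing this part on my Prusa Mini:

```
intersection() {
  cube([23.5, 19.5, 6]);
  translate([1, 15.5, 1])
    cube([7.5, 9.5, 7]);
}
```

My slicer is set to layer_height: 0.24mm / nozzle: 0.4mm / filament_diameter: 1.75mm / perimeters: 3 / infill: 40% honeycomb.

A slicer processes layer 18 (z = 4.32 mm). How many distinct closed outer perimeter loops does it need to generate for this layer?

At z = 4.32 mm: the cube is present — its section is the full 23.5×19.5 rectangle; the cube at (1, 15.5) (footprint 7.5×9.5) is included at this height; Taking the intersection: the 7.5×9.5 cube at (1, 15.5) partially overlaps the 23.5×19.5 cube; clipping to the common part keeps 30.00 mm² — 1 connected region. The result has 1 disconnected region.

1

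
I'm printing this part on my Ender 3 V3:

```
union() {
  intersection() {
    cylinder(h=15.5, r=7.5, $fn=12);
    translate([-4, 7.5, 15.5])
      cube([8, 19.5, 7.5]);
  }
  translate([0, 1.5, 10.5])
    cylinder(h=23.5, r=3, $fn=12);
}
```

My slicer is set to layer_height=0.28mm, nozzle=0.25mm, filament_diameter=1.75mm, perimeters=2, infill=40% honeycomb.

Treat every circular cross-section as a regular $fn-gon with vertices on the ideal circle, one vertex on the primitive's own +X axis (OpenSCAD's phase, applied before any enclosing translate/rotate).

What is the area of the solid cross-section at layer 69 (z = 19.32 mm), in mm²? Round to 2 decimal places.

27.00 mm²

At z = 19.32 mm: the cylinder does not reach this height (z outside [0, 15.5]); the cube at (-4, 7.5) is present — its section is the full 8×19.5 rectangle (area 156.00 mm²); Keeping only the common overlap: at least one operand is absent at this height, so nothing remains; the cylinder at (0, 1.5): section is a regular 12-gon, circumradius r=3 (area = (12/2)·3.000²·sin(360°/12) = 27.00 mm²); Taking the union: only the r=3 cylinder at (0, 1.5) is present, so the union is just that shape — area = 27.00 mm². Overall, the cross-section is a single solid region. Net area = 27.00 mm².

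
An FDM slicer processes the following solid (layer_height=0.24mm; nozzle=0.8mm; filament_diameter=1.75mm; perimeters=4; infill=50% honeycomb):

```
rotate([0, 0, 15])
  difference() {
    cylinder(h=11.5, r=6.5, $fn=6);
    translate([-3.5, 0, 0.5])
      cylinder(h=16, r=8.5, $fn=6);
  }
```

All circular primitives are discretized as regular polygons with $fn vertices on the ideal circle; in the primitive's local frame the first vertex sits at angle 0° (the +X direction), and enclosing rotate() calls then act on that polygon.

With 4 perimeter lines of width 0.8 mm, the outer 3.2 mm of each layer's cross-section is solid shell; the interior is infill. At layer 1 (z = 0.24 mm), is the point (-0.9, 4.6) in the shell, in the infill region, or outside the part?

shell

At z = 0.24 mm: the r=6.5 cylinder gives a regular 6-gon of circumradius 6.5 (constant along its height); the cylinder at (-3.5, 0) is absent (z outside [0.5, 16.5]); After the difference (first − rest): none of the subtracted shapes is present at this height, so the r=6.5 cylinder is unchanged — 1 connected region; (rotated 15° about Z; rotation is an isometry so areas/perimeters/island counts are preserved). Overall, the cross-section is a single solid region. Undo the 15° rotation: the query point maps to (0.321, 4.676) in the un-rotated model frame. The nearest boundary edge runs (3.25, 5.63)→(-3.25, 5.63); distance from the point to it = 0.95 mm. The point is inside the cross-section, 0.95 mm from the nearest boundary — within the 3.2 mm shell band (4 × 0.8).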